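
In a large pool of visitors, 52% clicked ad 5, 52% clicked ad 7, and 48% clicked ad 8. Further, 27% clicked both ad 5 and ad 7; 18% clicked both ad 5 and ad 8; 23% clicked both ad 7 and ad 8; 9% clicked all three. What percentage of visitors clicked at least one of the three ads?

93%

By inclusion–exclusion:
P(union) = 52 + 52 + 48 − 27 − 18 − 23 + 9 = 93%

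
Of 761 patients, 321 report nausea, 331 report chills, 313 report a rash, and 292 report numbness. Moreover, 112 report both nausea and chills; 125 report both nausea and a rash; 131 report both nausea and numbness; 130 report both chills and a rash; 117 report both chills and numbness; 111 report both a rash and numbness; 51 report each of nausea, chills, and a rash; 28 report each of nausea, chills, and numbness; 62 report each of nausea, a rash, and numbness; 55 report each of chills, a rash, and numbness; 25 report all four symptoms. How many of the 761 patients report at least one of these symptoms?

702

|union| = 321 + 331 + 313 + 292 − 112 − 125 − 131 − 130 − 117 − 111 + 51 + 28 + 62 + 55 − 25 = 702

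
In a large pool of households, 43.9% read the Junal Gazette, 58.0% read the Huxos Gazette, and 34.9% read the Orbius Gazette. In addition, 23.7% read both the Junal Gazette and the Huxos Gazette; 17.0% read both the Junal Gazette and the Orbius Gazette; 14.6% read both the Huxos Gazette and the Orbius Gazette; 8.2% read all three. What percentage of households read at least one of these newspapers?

By inclusion–exclusion:
P(union) = 43.9 + 58.0 + 34.9 − 23.7 − 17.0 − 14.6 + 8.2 = 89.7%

89.7%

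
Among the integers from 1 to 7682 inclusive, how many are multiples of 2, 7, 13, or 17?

floor(7682/2) + floor(7682/7) + floor(7682/13) + floor(7682/17) − floor(7682/14) − floor(7682/26) − floor(7682/34) − floor(7682/91) − floor(7682/119) − floor(7682/221) + floor(7682/182) + floor(7682/238) + floor(7682/442) + floor(7682/1547) − floor(7682/3094) = 3841 + 1097 + 590 + 451 − 548 − 295 − 225 − 84 − 64 − 34 + 42 + 32 + 17 + 4 − 2 = 4822

4822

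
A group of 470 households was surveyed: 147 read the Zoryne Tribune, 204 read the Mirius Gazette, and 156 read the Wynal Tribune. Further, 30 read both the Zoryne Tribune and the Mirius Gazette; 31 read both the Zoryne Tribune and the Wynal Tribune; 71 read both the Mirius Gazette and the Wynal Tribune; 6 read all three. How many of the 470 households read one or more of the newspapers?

Inclusion–exclusion gives
|at least one| = 147 + 204 + 156 − 30 − 31 − 71 + 6 = 381

381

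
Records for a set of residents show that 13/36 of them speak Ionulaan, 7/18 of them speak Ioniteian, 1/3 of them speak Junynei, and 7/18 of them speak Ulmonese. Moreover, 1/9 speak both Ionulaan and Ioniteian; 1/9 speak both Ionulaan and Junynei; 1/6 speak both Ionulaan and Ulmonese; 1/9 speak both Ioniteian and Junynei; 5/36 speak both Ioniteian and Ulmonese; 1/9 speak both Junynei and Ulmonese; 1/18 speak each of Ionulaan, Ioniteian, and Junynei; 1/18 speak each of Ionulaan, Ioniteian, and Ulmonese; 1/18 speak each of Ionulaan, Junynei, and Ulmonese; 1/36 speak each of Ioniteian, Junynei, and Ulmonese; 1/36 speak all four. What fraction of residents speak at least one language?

Using inclusion–exclusion:
P(≥1) = 13/36 + 7/18 + 1/3 + 7/18 − 1/9 − 1/9 − 1/6 − 1/9 − 5/36 − 1/9 + 1/18 + 1/18 + 1/18 + 1/36 − 1/36 = 8/9

8/9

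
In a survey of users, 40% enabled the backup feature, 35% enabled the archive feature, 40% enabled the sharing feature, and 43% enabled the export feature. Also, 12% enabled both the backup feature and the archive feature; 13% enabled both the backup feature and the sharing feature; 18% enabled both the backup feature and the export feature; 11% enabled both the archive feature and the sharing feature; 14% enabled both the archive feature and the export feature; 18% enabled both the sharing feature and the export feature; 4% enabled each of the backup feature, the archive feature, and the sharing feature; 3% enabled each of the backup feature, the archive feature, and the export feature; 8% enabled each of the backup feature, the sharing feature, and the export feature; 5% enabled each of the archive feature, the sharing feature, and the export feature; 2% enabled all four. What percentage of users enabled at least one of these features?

By inclusion–exclusion:
P(≥1) = 40 + 35 + 40 + 43 − 12 − 13 − 18 − 11 − 14 − 18 + 4 + 3 + 8 + 5 − 2 = 90%

90%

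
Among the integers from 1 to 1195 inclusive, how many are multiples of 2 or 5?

717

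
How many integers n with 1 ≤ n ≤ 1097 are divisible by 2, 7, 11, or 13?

floor(1097/2) + floor(1097/7) + floor(1097/11) + floor(1097/13) − floor(1097/14) − floor(1097/22) − floor(1097/26) − floor(1097/77) − floor(1097/91) − floor(1097/143) + floor(1097/154) + floor(1097/182) + floor(1097/286) + floor(1097/1001) − floor(1097/2002) = 548 + 156 + 99 + 84 − 78 − 49 − 42 − 14 − 12 − 7 + 7 + 6 + 3 + 1 − 0 = 702

702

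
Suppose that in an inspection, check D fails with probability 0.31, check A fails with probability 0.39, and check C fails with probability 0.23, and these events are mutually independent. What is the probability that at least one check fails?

P(none) = (1 − 0.31) × (1 − 0.39) × (1 − 0.23) = 0.69 × 0.61 × 0.77 = 0.324093
P(at least one) = 1 − 0.324093 = 0.675907

0.675907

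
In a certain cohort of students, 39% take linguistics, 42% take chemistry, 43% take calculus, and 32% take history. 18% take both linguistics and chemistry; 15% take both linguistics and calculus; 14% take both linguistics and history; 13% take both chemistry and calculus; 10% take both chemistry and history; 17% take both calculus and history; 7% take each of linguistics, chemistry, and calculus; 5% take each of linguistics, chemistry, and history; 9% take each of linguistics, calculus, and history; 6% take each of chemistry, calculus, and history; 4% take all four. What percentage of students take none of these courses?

8%

By inclusion-exclusion,
P(≥1) = 39 + 42 + 43 + 32 − 18 − 15 − 14 − 13 − 10 − 17 + 7 + 5 + 9 + 6 − 4 = 92%
P(none) = 100% − 92% = 8%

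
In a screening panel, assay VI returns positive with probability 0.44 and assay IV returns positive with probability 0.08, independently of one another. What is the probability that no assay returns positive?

Since the events are independent, P(none) is the product of the individual non-occurrence probabilities.
P(none) = (1 − 0.44) × (1 − 0.08) = 0.56 × 0.92 = 0.5152

0.5152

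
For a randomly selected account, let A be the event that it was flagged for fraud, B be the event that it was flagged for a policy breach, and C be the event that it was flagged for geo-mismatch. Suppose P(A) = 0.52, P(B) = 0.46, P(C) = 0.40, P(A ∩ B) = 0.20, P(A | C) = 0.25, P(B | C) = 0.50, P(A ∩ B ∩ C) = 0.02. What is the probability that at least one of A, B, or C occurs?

P(A ∩ C) = P(C)·P(A|C) = 0.40 × 0.25 = 0.10
P(B ∩ C) = P(C)·P(B|C) = 0.40 × 0.50 = 0.20
Using inclusion–exclusion:
P(A ∪ B ∪ C) = 0.52 + 0.46 + 0.40 − 0.20 − 0.10 − 0.20 + 0.02 = 0.90

0.90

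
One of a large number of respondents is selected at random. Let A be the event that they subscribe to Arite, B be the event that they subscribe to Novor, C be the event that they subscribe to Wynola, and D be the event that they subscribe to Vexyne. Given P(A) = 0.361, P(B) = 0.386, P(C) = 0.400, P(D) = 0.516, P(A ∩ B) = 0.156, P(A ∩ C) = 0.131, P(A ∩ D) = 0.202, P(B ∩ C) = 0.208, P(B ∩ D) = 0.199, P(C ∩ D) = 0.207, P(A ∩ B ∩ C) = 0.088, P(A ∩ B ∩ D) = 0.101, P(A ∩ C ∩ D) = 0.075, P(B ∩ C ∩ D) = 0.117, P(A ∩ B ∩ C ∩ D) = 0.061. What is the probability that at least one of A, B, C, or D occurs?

Inclusion–exclusion gives
P(A ∪ B ∪ C ∪ D) = 0.361 + 0.386 + 0.400 + 0.516 − 0.156 − 0.131 − 0.202 − 0.208 − 0.199 − 0.207 + 0.088 + 0.101 + 0.075 + 0.117 − 0.061 = 0.880

0.880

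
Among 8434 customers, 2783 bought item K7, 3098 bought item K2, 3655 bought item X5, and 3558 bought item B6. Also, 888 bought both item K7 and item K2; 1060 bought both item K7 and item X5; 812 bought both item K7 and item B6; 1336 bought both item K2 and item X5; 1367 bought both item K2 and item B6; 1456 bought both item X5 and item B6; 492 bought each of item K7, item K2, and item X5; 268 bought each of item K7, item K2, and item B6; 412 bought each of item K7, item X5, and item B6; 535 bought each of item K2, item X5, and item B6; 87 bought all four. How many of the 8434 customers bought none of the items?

639

N(≥1) = 2783 + 3098 + 3655 + 3558 − 888 − 1060 − 812 − 1336 − 1367 − 1456 + 492 + 268 + 412 + 535 − 87 = 7795
None: 8434 − 7795 = 639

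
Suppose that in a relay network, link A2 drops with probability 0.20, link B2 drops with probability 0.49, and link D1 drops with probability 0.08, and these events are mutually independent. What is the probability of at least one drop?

P(none) = (1 − 0.20) × (1 − 0.49) × (1 − 0.08) = 0.80 × 0.51 × 0.92 = 0.37536
P(at least one) = 1 − 0.37536 = 0.62464

0.62464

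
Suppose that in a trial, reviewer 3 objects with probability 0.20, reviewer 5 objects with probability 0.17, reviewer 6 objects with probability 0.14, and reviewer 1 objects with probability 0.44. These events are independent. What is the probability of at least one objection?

0.6802176

Since the events are independent, P(none) is the product of the individual non-occurrence probabilities.
P(none) = (1 − 0.20) × (1 − 0.17) × (1 − 0.14) × (1 − 0.44) = 0.80 × 0.83 × 0.86 × 0.56 = 0.3197824
P(at least one) = 1 − 0.3197824 = 0.6802176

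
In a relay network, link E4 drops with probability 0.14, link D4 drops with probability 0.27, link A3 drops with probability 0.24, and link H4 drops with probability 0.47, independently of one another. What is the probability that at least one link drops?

0.74712216

P(none) = (1 − 0.14) × (1 − 0.27) × (1 − 0.24) × (1 − 0.47) = 0.86 × 0.73 × 0.76 × 0.53 = 0.25287784
P(at least one) = 1 − 0.25287784 = 0.74712216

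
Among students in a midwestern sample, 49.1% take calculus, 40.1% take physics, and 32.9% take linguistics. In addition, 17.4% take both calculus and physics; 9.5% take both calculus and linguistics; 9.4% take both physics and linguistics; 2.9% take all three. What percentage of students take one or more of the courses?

P(union) = 49.1 + 40.1 + 32.9 − 17.4 − 9.5 − 9.4 + 2.9 = 88.7%

88.7%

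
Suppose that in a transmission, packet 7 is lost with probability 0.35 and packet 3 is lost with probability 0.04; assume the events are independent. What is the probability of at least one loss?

0.376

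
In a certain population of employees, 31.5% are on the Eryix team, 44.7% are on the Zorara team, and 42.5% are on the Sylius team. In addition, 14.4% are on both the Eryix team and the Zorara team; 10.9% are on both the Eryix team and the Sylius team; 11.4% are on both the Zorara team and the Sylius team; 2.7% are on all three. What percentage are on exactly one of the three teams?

53.4%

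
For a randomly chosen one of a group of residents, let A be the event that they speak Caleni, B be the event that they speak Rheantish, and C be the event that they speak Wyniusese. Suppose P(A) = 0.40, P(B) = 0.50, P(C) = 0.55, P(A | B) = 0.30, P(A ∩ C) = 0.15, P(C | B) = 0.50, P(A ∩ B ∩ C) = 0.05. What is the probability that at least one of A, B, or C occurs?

P(A ∩ B) = P(B)·P(A|B) = 0.50 × 0.30 = 0.15
P(B ∩ C) = P(B)·P(C|B) = 0.50 × 0.50 = 0.25
P(A ∪ B ∪ C) = 0.40 + 0.50 + 0.55 − 0.15 − 0.15 − 0.25 + 0.05 = 0.95

0.95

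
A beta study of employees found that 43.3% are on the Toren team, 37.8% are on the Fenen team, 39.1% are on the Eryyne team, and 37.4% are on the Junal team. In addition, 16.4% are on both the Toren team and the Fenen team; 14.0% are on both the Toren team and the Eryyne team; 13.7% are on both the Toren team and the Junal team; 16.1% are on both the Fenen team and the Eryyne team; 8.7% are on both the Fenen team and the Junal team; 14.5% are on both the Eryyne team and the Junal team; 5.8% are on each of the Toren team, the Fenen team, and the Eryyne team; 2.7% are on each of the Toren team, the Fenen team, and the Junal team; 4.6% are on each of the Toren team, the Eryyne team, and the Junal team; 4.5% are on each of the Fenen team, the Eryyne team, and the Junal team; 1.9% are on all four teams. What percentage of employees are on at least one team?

89.9%

Using inclusion–exclusion:
P(≥1) = 43.3 + 37.8 + 39.1 + 37.4 − 16.4 − 14.0 − 13.7 − 16.1 − 8.7 − 14.5 + 5.8 + 2.7 + 4.6 + 4.5 − 1.9 = 89.9%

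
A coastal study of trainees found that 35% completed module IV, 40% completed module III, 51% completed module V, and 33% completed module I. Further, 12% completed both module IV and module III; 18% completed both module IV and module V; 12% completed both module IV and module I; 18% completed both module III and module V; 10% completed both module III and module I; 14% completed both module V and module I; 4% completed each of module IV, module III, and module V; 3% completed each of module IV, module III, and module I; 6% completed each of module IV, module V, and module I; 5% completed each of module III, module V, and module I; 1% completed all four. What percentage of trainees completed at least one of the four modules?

Using inclusion–exclusion:
P(at least one) = 35 + 40 + 51 + 33 − 12 − 18 − 12 − 18 − 10 − 14 + 4 + 3 + 6 + 5 − 1 = 92%

92%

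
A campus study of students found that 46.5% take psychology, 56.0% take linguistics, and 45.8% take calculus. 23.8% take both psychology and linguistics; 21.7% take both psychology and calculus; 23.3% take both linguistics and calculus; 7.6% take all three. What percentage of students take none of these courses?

Inclusion–exclusion gives
P(at least one) = 46.5 + 56.0 + 45.8 − 23.8 − 21.7 − 23.3 + 7.6 = 87.1%
P(none) = 100% − 87.1% = 12.9%

12.9%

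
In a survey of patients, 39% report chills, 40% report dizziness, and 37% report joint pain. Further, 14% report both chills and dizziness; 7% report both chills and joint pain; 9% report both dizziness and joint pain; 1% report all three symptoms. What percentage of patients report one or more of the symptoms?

87%

By inclusion-exclusion,
P(union) = 39 + 40 + 37 − 14 − 7 − 9 + 1 = 87%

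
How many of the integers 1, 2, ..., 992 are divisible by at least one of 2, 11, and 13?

496 + 90 + 76 − 45 − 38 − 6 + 3 = 576

576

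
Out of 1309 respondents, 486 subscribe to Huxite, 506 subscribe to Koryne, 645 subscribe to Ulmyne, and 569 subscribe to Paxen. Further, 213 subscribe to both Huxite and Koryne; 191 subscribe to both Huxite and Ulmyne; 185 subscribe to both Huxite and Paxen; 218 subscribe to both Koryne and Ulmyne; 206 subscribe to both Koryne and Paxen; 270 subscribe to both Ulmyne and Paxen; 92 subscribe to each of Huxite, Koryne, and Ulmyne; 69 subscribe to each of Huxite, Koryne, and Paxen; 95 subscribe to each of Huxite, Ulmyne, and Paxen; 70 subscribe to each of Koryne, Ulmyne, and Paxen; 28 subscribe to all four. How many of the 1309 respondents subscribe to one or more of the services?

1221

|union| = 486 + 506 + 645 + 569 − 213 − 191 − 185 − 218 − 206 − 270 + 92 + 69 + 95 + 70 − 28 = 1221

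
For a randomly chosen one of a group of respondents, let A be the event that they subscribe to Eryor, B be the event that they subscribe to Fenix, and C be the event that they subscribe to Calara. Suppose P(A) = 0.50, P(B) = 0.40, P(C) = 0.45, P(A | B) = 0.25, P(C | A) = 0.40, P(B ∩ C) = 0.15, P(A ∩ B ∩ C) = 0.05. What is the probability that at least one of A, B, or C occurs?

0.95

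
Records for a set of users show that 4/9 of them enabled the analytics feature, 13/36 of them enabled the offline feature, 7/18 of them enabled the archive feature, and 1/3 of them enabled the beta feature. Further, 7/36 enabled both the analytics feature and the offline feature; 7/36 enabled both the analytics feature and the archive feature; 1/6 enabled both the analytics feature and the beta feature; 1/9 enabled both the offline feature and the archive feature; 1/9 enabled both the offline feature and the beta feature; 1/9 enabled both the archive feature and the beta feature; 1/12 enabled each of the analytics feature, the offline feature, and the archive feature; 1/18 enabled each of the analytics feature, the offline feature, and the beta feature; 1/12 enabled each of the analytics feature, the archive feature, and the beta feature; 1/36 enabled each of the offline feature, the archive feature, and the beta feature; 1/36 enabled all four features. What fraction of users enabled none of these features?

Apply inclusion-exclusion:
P(union) = 4/9 + 13/36 + 7/18 + 1/3 − 7/36 − 7/36 − 1/6 − 1/9 − 1/9 − 1/9 + 1/12 + 1/18 + 1/12 + 1/36 − 1/36 = 31/36
P(none) = 1 − 31/36 = 5/36

5/36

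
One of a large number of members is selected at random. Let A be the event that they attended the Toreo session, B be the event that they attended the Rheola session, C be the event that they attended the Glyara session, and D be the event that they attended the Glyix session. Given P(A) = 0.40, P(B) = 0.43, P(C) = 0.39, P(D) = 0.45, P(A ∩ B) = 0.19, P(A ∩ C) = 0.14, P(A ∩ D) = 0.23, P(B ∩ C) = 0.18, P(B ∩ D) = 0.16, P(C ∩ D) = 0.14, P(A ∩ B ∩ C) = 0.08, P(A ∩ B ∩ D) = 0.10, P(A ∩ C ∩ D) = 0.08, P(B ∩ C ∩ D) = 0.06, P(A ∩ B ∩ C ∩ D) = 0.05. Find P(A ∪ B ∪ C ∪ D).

By inclusion–exclusion:
P(A ∪ B ∪ C ∪ D) = 0.40 + 0.43 + 0.39 + 0.45 − 0.19 − 0.14 − 0.23 − 0.18 − 0.16 − 0.14 + 0.08 + 0.10 + 0.08 + 0.06 − 0.05 = 0.90

0.90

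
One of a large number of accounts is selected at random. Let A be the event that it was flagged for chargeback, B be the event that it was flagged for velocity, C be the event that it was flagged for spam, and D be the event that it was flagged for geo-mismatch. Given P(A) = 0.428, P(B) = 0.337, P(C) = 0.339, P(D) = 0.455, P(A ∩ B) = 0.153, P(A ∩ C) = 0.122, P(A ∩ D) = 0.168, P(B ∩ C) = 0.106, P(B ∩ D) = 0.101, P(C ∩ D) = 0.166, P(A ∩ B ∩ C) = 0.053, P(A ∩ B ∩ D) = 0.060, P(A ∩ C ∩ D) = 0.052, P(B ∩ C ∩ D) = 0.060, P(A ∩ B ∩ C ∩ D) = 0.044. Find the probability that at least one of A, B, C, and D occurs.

0.924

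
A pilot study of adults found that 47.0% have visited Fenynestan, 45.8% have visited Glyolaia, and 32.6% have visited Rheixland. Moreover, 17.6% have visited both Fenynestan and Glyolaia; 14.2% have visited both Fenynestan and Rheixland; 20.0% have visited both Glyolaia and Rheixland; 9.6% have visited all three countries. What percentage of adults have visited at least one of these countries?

83.2%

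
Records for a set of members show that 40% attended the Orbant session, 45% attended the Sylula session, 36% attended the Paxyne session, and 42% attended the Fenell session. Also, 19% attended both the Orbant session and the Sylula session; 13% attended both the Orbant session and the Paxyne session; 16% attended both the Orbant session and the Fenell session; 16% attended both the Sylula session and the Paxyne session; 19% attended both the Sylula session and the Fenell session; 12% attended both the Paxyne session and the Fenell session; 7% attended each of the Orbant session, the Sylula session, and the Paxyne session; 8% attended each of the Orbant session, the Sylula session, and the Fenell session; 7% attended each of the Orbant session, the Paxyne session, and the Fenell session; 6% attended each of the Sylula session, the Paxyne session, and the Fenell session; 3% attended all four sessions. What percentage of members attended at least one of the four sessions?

93%

By inclusion-exclusion,
P(≥1) = 40 + 45 + 36 + 42 − 19 − 13 − 16 − 16 − 19 − 12 + 7 + 8 + 7 + 6 − 3 = 93%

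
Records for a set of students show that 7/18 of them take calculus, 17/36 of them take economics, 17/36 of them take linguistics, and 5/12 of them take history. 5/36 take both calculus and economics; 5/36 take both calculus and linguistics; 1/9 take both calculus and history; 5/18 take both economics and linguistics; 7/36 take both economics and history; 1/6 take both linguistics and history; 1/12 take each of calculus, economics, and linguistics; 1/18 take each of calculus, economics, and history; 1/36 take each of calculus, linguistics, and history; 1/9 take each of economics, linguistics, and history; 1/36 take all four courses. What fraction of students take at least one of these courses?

35/36

By inclusion–exclusion:
P(union) = 7/18 + 17/36 + 17/36 + 5/12 − 5/36 − 5/36 − 1/9 − 5/18 − 7/36 − 1/6 + 1/12 + 1/18 + 1/36 + 1/9 − 1/36 = 35/36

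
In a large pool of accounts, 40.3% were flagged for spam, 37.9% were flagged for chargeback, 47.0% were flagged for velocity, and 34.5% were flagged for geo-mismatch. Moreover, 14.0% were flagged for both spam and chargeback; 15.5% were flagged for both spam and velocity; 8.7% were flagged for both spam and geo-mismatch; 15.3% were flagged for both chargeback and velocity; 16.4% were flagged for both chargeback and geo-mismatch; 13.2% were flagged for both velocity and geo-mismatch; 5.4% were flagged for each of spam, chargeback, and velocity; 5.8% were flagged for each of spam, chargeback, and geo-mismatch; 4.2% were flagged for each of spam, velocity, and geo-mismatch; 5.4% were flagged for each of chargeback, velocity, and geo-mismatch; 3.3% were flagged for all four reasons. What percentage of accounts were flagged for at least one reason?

94.1%

Inclusion–exclusion gives
P(at least one) = 40.3 + 37.9 + 47.0 + 34.5 − 14.0 − 15.5 − 8.7 − 15.3 − 16.4 − 13.2 + 5.4 + 5.8 + 4.2 + 5.4 − 3.3 = 94.1%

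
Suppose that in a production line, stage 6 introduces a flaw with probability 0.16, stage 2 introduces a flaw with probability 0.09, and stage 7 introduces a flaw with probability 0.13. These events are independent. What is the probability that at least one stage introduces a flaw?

0.334972

P(none) = (1 − 0.16) × (1 − 0.09) × (1 − 0.13) = 0.84 × 0.91 × 0.87 = 0.665028
P(at least one) = 1 − 0.665028 = 0.334972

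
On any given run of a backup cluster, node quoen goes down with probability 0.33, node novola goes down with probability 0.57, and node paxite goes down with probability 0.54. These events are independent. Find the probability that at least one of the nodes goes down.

0.867474

P(none) = (1 − 0.33) × (1 − 0.57) × (1 − 0.54) = 0.67 × 0.43 × 0.46 = 0.132526
P(at least one) = 1 − 0.132526 = 0.867474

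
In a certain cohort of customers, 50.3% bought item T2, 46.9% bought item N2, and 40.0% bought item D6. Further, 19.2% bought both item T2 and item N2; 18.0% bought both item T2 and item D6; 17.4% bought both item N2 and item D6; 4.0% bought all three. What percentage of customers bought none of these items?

13.4%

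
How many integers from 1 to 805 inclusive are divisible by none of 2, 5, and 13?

297

Using inclusion–exclusion:
floor(805/2) + floor(805/5) + floor(805/13) − floor(805/10) − floor(805/26) − floor(805/65) + floor(805/130) = 402 + 161 + 61 − 80 − 30 − 12 + 6 = 508
805 − 508 = 297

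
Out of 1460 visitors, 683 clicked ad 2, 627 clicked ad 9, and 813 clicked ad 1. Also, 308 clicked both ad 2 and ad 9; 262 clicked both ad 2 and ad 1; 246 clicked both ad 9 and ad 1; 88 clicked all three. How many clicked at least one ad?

1395

Using inclusion–exclusion:
|union| = 683 + 627 + 813 − 308 − 262 − 246 + 88 = 1395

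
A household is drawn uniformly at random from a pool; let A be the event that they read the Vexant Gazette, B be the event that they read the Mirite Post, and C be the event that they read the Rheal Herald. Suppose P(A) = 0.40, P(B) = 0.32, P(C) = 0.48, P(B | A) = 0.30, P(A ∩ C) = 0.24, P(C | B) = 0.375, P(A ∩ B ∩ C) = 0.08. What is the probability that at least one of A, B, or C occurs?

P(A ∩ B) = P(A)·P(B|A) = 0.40 × 0.30 = 0.12
P(B ∩ C) = P(B)·P(C|B) = 0.32 × 0.375 = 0.12
P(A ∪ B ∪ C) = 0.40 + 0.32 + 0.48 − 0.12 − 0.24 − 0.12 + 0.08 = 0.80

0.80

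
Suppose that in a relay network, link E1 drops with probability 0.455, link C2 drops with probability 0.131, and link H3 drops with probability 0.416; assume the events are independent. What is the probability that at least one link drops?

0.72341468

P(none) = (1 − 0.455) × (1 − 0.131) × (1 − 0.416) = 0.545 × 0.869 × 0.584 = 0.27658532
P(at least one) = 1 − 0.27658532 = 0.72341468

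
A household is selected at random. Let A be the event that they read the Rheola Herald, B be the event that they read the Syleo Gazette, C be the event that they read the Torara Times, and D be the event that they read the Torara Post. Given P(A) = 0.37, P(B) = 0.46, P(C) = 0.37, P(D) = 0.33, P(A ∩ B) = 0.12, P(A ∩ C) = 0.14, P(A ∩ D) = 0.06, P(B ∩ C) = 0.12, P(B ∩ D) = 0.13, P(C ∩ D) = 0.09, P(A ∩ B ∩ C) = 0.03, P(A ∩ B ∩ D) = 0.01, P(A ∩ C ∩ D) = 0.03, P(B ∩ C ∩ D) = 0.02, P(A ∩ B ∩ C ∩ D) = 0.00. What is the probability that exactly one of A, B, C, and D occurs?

0.48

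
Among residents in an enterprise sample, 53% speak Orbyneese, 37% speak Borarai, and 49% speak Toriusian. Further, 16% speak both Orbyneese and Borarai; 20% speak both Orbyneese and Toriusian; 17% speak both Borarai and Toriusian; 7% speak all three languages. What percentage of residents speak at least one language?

93%

Apply inclusion-exclusion:
P(union) = 53 + 37 + 49 − 16 − 20 − 17 + 7 = 93%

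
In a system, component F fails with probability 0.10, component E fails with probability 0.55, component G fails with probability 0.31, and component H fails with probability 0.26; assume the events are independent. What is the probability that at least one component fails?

0.793207

P(none) = (1 − 0.10) × (1 − 0.55) × (1 − 0.31) × (1 − 0.26) = 0.90 × 0.45 × 0.69 × 0.74 = 0.206793
P(at least one) = 1 − 0.206793 = 0.793207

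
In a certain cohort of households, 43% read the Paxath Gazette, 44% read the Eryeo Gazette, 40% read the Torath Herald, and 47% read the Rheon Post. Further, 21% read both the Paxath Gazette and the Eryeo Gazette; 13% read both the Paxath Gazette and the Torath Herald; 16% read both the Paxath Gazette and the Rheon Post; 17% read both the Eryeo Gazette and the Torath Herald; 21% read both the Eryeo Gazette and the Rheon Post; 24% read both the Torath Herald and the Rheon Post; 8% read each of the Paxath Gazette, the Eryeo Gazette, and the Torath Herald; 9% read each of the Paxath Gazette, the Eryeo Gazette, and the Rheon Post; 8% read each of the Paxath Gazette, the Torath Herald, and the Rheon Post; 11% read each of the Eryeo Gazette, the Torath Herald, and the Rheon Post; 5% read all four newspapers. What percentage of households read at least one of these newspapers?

93%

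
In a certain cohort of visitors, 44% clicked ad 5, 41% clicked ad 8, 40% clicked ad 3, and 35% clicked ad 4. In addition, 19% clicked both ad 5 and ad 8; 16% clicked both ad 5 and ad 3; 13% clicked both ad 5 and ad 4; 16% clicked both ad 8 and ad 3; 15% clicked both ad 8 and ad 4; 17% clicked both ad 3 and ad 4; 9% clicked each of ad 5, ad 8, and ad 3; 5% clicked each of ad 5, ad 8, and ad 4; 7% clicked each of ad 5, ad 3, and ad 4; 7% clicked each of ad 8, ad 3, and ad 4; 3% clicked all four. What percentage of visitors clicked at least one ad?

89%

By inclusion-exclusion,
P(at least one) = 44 + 41 + 40 + 35 − 19 − 16 − 13 − 16 − 15 − 17 + 9 + 5 + 7 + 7 − 3 = 89%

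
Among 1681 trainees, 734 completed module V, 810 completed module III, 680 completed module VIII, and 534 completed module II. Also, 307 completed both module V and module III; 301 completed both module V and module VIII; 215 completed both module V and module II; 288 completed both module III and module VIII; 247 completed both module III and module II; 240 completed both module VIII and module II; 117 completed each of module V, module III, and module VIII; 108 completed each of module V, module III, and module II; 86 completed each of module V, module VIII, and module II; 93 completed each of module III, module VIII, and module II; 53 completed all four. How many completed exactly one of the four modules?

562

By inclusion–exclusion (exactly-one form):
N(exactly one) = 734 + 810 + 680 + 534 − 2·307 − 2·301 − 2·215 − 2·288 − 2·247 − 2·240 + 3·117 + 3·108 + 3·86 + 3·93 − 4·53 = 562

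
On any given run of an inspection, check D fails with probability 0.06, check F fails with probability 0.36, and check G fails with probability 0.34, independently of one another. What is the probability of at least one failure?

0.602944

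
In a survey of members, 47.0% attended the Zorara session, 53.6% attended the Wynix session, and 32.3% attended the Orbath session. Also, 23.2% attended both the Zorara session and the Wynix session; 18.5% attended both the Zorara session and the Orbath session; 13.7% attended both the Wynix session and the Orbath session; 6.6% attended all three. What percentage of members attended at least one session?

P(at least one) = 47.0 + 53.6 + 32.3 − 23.2 − 18.5 − 13.7 + 6.6 = 84.1%

84.1%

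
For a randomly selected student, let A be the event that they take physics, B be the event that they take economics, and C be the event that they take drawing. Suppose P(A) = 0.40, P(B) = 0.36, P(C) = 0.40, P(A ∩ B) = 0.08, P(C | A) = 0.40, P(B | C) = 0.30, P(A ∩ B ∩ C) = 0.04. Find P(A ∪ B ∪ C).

0.84

P(A ∩ C) = P(A)·P(C|A) = 0.40 × 0.40 = 0.16
P(B ∩ C) = P(C)·P(B|C) = 0.40 × 0.30 = 0.12
Using inclusion–exclusion:
P(A ∪ B ∪ C) = 0.40 + 0.36 + 0.40 − 0.08 − 0.16 − 0.12 + 0.04 = 0.84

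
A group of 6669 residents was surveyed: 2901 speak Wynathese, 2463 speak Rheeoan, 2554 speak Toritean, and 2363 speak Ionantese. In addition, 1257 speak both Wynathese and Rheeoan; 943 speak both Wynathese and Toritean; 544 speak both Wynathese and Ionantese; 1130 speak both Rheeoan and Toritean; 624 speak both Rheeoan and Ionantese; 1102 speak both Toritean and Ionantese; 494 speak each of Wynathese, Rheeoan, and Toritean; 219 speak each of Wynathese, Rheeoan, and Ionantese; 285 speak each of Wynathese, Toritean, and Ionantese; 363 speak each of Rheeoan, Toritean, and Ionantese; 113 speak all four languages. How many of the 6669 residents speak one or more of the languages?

N(≥1) = 2901 + 2463 + 2554 + 2363 − 1257 − 943 − 544 − 1130 − 624 − 1102 + 494 + 219 + 285 + 363 − 113 = 5929

5929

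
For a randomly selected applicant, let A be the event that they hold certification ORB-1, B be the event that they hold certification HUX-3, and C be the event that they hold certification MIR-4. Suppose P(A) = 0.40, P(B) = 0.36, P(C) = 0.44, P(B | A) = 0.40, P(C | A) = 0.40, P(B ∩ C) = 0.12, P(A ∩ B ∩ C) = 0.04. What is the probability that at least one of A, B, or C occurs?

0.80

P(A ∩ B) = P(A)·P(B|A) = 0.40 × 0.40 = 0.16
P(A ∩ C) = P(A)·P(C|A) = 0.40 × 0.40 = 0.16
By inclusion-exclusion,
P(A ∪ B ∪ C) = 0.40 + 0.36 + 0.44 − 0.16 − 0.16 − 0.12 + 0.04 = 0.80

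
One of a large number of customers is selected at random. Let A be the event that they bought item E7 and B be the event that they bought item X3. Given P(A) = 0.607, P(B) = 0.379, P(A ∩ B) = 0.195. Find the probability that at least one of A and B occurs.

0.791

Apply inclusion-exclusion:
P(A ∪ B) = 0.607 + 0.379 − 0.195 = 0.791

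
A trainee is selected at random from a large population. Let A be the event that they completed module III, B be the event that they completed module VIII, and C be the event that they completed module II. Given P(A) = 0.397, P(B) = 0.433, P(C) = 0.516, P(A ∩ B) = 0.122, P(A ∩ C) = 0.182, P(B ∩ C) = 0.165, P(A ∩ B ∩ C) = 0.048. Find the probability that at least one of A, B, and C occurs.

0.925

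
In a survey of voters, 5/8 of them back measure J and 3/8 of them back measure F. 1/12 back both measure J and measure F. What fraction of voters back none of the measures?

Apply inclusion-exclusion:
P(union) = 5/8 + 3/8 − 1/12 = 11/12
P(none) = 1 − 11/12 = 1/12

1/12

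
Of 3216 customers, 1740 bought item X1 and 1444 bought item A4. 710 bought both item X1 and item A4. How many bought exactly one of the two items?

By inclusion–exclusion (exactly-one form):
|exactly one| = 1740 + 1444 − 2·710 = 1764

1764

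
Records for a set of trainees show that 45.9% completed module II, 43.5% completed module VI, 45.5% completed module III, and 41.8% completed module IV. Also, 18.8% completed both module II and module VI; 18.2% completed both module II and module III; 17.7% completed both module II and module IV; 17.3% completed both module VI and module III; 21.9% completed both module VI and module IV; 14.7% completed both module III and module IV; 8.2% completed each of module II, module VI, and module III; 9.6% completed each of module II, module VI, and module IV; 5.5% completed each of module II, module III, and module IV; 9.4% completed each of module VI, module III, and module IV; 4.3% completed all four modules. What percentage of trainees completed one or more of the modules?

Apply inclusion-exclusion:
P(≥1) = 45.9 + 43.5 + 45.5 + 41.8 − 18.8 − 18.2 − 17.7 − 17.3 − 21.9 − 14.7 + 8.2 + 9.6 + 5.5 + 9.4 − 4.3 = 96.5%

96.5%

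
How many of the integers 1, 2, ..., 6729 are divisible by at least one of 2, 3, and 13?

4659

Inclusion–exclusion gives
3364 + 2243 + 517 − 1121 − 258 − 172 + 86 = 4659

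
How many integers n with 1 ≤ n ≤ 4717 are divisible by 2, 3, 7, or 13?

3473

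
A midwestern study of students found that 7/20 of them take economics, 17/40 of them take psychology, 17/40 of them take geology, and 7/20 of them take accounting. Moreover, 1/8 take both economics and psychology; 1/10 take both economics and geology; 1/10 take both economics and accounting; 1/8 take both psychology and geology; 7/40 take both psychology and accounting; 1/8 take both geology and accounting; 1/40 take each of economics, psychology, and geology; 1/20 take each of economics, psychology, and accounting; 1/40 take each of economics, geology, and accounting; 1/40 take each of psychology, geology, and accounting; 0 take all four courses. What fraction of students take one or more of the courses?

P(≥1) = 7/20 + 17/40 + 17/40 + 7/20 − 1/8 − 1/10 − 1/10 − 1/8 − 7/40 − 1/8 + 1/40 + 1/20 + 1/40 + 1/40 − 0 = 37/40

37/40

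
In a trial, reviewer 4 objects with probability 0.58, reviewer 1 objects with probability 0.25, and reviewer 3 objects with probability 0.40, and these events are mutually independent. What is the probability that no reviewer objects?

P(none) = (1 − 0.58) × (1 − 0.25) × (1 − 0.40) = 0.42 × 0.75 × 0.60 = 0.189

0.189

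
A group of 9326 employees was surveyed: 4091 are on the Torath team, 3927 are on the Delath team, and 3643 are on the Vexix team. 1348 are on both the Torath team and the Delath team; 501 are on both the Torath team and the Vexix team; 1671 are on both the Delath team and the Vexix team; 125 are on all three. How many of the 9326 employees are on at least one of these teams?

8266

Inclusion–exclusion gives
|at least one| = 4091 + 3927 + 3643 − 1348 − 501 − 1671 + 125 = 8266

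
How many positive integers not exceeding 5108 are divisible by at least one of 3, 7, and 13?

By inclusion–exclusion:
1702 + 729 + 392 − 243 − 130 − 56 + 18 = 2412

2412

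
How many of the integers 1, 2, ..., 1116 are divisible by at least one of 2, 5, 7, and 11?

Using inclusion–exclusion:
⌊1116/2⌋ + ⌊1116/5⌋ + ⌊1116/7⌋ + ⌊1116/11⌋ − ⌊1116/10⌋ − ⌊1116/14⌋ − ⌊1116/22⌋ − ⌊1116/35⌋ − ⌊1116/55⌋ − ⌊1116/77⌋ + ⌊1116/70⌋ + ⌊1116/110⌋ + ⌊1116/154⌋ + ⌊1116/385⌋ − ⌊1116/770⌋ = 558 + 223 + 159 + 101 − 111 − 79 − 50 − 31 − 20 − 14 + 15 + 10 + 7 + 2 − 1 = 769

769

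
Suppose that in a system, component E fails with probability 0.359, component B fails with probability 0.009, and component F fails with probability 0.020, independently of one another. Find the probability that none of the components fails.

0.62252638

P(none) = (1 − 0.359) × (1 − 0.009) × (1 − 0.020) = 0.641 × 0.991 × 0.980 = 0.62252638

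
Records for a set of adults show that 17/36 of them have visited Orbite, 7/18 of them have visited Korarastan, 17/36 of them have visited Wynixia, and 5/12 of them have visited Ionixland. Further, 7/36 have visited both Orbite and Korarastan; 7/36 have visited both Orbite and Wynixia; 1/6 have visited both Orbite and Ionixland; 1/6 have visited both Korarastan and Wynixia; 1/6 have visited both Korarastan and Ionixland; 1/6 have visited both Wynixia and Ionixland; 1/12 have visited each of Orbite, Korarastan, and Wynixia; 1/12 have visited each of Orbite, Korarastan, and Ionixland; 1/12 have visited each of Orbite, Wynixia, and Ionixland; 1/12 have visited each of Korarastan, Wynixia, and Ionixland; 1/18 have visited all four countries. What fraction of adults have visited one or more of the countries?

P(at least one) = 17/36 + 7/18 + 17/36 + 5/12 − 7/36 − 7/36 − 1/6 − 1/6 − 1/6 − 1/6 + 1/12 + 1/12 + 1/12 + 1/12 − 1/18 = 35/36

35/36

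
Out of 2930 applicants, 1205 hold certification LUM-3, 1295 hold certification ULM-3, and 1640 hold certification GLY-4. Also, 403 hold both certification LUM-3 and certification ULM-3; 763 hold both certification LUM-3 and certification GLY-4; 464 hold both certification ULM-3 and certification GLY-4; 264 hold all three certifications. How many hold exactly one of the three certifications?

N(exactly one) = 1205 + 1295 + 1640 − 2·403 − 2·763 − 2·464 + 3·264 = 1672

1672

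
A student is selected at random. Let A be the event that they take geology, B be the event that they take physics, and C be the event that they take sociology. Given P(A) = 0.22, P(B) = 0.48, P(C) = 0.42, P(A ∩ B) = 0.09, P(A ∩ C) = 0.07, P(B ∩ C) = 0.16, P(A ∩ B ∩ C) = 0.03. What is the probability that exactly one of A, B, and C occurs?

0.57

P(exactly one) = 0.22 + 0.48 + 0.42 − 2·0.09 − 2·0.07 − 2·0.16 + 3·0.03 = 0.57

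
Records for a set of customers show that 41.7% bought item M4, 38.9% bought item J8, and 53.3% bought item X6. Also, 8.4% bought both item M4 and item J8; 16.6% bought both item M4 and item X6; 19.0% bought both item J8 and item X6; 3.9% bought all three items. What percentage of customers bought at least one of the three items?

93.8%

P(union) = 41.7 + 38.9 + 53.3 − 8.4 − 16.6 − 19.0 + 3.9 = 93.8%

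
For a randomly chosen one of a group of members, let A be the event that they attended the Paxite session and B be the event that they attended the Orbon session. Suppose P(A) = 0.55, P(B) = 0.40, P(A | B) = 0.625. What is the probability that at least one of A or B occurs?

P(A ∩ B) = P(B)·P(A|B) = 0.40 × 0.625 = 0.25
Using inclusion–exclusion:
P(A ∪ B) = 0.55 + 0.40 − 0.25 = 0.70

0.70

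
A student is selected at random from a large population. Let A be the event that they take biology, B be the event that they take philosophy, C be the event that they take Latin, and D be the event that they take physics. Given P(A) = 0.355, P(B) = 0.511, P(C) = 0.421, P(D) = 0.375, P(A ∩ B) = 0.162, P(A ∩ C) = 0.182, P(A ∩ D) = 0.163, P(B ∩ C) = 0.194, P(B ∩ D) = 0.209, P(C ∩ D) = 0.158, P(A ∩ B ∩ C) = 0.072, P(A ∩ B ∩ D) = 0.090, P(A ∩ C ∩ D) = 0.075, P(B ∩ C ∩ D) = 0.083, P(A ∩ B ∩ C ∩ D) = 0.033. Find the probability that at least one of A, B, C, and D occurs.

0.881

P(A ∪ B ∪ C ∪ D) = 0.355 + 0.511 + 0.421 + 0.375 − 0.162 − 0.182 − 0.163 − 0.194 − 0.209 − 0.158 + 0.072 + 0.090 + 0.075 + 0.083 − 0.033 = 0.881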